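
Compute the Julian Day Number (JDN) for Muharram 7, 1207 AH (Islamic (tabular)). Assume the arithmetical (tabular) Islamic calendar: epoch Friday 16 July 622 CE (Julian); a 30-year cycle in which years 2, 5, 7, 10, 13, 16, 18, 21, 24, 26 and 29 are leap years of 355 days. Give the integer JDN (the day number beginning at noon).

2375812

Equivalently 25 August 1792 (Gregorian).
JDN 2400001 is 17 November 1858 CE (Gregorian), MJD 0; the target day is −24189 days from there, so JDN = 2375812.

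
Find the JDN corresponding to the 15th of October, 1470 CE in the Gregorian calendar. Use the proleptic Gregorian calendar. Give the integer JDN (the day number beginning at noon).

JDN 2299161 is 15 October 1582 CE (Gregorian); the target day is −40907 days from there, so JDN = 2258254.

2258254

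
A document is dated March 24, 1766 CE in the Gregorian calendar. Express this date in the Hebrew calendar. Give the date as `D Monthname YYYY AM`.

14 Nisan 5526 AM

Both dates share Julian Day Number 2366161; in the Hebrew calendar that is 14 Nisan 5526 AM.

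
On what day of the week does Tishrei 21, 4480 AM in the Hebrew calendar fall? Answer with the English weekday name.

Monday

This is JDN 1983954 (13 October 719 Gregorian).
1983954 ≡ 0 (mod 7); counting from Monday = 0 gives Monday.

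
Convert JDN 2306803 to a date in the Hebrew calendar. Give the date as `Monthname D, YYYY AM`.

Tishrei 12, 5364 AM

The Gregorian equivalent of JDN 2306803 is 17 September 1603.
In the Hebrew calendar that day is Tishrei 12, 5364 AM.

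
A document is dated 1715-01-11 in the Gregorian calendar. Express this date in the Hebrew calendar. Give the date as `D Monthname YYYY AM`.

Julian Day Number of the source date = 2347461.
Converting JDN 2347461 to the Hebrew calendar gives 7 Shevat 5475 AM.

7 Shevat 5475 AM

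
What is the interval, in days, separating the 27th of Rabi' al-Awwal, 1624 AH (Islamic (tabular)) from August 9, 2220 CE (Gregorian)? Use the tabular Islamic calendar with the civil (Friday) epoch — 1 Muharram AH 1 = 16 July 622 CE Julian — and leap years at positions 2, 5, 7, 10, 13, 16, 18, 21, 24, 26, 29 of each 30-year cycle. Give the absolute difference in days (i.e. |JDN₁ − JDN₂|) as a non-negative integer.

8457

JDN of the first date = 2523662.
JDN of the second date = 2532119.
|2532119 − 2523662| = 8457.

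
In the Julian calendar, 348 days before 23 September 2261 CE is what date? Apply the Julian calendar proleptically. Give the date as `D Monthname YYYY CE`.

JDN of 23 September 2261 CE = 2547154.
2547154 − 348 = 2546806.
JDN 2546806 in the Julian calendar is 10 October 2260 CE.

10 October 2260 CE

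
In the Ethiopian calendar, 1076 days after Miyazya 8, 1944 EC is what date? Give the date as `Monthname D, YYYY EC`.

Counting 1076 days forward from JDN 2434119 reaches JDN 2435195, which is Megabit 19, 1947 EC.

Megabit 19, 1947 EC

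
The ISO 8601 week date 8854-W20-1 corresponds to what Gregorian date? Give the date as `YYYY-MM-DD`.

ISO week 1 of 8854 is the week containing the first Thursday of 8854.
Week 20, day 1 (Monday) lands on 8854-05-11.

8854-05-11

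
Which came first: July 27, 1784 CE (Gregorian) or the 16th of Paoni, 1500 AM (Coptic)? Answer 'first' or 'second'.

second

The two dates have Julian Day Numbers 2372861 and 2372825 respectively.
Since 2372825 < 2372861, the second date comes first.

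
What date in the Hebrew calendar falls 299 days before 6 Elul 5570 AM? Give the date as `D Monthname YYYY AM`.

Counting 299 days back from JDN 2382396 reaches JDN 2382097, which is 2 Kislev 5570 AM.

2 Kislev 5570 AM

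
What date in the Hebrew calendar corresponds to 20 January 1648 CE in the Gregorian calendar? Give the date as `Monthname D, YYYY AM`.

Tevet 25, 5408 AM

Both dates share Julian Day Number 2322999; in the Hebrew calendar that is 25 Tevet 5408 AM.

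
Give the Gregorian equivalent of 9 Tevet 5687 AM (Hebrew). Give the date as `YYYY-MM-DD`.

1926-12-14

Julian Day Number of the source date = 2424864.
Converting JDN 2424864 to the Gregorian calendar gives 14 December 1926 CE.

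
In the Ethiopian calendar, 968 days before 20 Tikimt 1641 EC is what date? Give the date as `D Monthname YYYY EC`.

28 Yekatit 1638 EC

JDN of 20 Tikimt 1641 EC = 2323280.
2323280 − 968 = 2322312.
JDN 2322312 in the Ethiopian calendar is 28 Yekatit 1638 EC.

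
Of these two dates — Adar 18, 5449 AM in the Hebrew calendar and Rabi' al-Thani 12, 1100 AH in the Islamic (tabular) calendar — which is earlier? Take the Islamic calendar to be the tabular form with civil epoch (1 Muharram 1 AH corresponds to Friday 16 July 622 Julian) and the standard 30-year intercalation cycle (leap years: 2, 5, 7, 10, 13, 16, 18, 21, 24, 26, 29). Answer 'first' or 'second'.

Converting both to JDN: 2338024 vs 2337989; the smaller is the second.

second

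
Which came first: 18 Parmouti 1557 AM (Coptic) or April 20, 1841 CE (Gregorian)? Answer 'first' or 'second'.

second

Converting both to JDN: 2393586 vs 2393581; the smaller is the second.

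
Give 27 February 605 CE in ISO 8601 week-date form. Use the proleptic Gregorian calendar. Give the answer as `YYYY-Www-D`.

The weekday is Wednesday (ISO weekday 3).
That Wednesday belongs to ISO week 9 of ISO year 605.

0605-W09-3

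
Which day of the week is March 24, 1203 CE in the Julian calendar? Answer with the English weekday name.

Monday

Equivalently 31 March 1203 Gregorian, JDN 2160536.
2160536 ≡ 0 (mod 7); counting from Monday = 0 gives Monday.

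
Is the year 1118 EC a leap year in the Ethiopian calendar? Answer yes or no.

no

1118 mod 4 = 2; in the Ethiopian calendar a year is leap when year mod 4 = 3, so it is a common year.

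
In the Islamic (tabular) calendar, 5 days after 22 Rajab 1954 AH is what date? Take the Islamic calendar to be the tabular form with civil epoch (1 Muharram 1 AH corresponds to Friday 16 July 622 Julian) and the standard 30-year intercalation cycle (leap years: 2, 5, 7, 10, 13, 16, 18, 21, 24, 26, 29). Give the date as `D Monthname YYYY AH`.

JDN of 22 Rajab 1954 AH = 2640716.
2640716 + 5 = 2640721.
JDN 2640721 in the tabular Islamic calendar is 27 Rajab 1954 AH.

27 Rajab 1954 AH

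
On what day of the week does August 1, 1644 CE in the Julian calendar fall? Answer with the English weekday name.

This is JDN 2321742 (11 August 1644 Gregorian).
JDN 2321742 mod 7 = 3, and JDN 0 was a Monday, so this is a Thursday.

Thursday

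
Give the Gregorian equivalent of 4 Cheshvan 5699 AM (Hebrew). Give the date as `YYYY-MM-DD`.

1938-10-29

Julian Day Number of the source date = 2429201.
Converting JDN 2429201 to the Gregorian calendar gives 29 October 1938 CE.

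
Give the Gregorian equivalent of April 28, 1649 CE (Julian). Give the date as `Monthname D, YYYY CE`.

For dates in this range the Gregorian date is 10 days ahead of the Julian.
28 April 1649 Julian + 10 days → 8 May 1649 Gregorian.

May 8, 1649 CE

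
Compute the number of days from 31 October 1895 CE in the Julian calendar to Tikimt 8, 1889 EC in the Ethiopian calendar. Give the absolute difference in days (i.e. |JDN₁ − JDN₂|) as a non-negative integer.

First date → JDN 2413510; second date → JDN 2413850.
The interval is |2413510 − 2413850| = 340 days.

340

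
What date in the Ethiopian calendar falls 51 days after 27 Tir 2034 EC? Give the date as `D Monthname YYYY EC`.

Counting 51 days forward from JDN 2466920 reaches JDN 2466971, which is 18 Megabit 2034 EC.

18 Megabit 2034 EC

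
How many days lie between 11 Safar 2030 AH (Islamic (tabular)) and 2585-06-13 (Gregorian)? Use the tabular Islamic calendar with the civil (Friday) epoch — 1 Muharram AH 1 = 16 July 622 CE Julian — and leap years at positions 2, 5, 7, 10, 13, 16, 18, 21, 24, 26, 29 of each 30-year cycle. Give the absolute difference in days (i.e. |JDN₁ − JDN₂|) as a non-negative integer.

2114

First date → JDN 2667490; second date → JDN 2665376.
The interval is |2667490 − 2665376| = 2114 days.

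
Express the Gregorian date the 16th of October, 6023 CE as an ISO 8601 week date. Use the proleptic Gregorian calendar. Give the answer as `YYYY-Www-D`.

6023-W42-1

The weekday is Monday (ISO weekday 1).
That Monday belongs to ISO week 42 of ISO year 6023.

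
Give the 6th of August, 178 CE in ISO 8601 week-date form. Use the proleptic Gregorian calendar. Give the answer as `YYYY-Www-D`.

0178-W32-4

The weekday is Thursday (ISO weekday 4).
That Thursday belongs to ISO week 32 of ISO year 178.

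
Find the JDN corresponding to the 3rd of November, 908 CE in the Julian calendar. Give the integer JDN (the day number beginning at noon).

2053012

In the proleptic Gregorian calendar the same day is 8 November 908.
JDN 2400001 is 17 November 1858 CE (Gregorian), MJD 0; the target day is −346989 days from there, so JDN = 2053012.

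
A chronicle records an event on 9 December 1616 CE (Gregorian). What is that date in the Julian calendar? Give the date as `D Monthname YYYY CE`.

At this point the Julian calendar is 10 days behind the Gregorian.
9 December 1616 Gregorian − 10 days → 29 November 1616 Julian.

29 November 1616 CE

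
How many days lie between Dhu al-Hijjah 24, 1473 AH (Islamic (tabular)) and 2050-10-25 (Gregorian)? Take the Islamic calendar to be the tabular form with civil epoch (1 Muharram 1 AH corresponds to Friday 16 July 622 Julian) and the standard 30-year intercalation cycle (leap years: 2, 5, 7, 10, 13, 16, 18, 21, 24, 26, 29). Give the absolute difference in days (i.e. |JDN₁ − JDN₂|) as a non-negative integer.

JDN of the first date = 2470416.
JDN of the second date = 2470105.
|2470105 − 2470416| = 311.

311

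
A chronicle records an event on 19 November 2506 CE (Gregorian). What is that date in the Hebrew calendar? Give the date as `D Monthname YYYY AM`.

2 Kislev 6267 AM

Both dates share Julian Day Number 2636680; in the Hebrew calendar that is 2 Kislev 6267 AM.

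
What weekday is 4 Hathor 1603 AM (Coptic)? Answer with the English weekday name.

Friday

In the Gregorian calendar this is 12 November 1886 (JDN 2410223).
Since JDN mod 7 = 4 (0 = Monday), the day is Friday.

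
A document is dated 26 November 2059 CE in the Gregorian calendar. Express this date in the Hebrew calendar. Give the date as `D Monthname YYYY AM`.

21 Kislev 5820 AM

Both dates share Julian Day Number 2473424; in the Hebrew calendar that is 21 Kislev 5820 AM.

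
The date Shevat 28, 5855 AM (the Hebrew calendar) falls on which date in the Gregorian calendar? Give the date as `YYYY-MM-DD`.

Julian Day Number of the source date = 2486276.
Converting JDN 2486276 to the Gregorian calendar gives 2 February 2095 CE.

2095-02-02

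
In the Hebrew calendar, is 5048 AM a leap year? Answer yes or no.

no

Hebrew year 5048 is year 13 of its 19-year Metonic cycle; leap years are at positions 3, 6, 8, 11, 14, 17, 19, so it is a common year (12 months).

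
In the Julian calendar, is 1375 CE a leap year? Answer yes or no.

no

1375 mod 4 = 3, so it is a common year in the Julian calendar.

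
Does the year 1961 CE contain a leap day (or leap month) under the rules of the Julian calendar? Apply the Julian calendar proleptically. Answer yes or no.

1961 mod 4 = 1, so it is a common year in the Julian calendar.

no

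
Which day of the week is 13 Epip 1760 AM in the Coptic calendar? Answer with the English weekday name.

This is JDN 2467817 (20 July 2044 Gregorian).
JDN 2467817 mod 7 = 2, and JDN 0 was a Monday, so this is a Wednesday.

Wednesday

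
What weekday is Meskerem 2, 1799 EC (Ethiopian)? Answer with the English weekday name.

This is JDN 2380941 (11 September 1806 Gregorian).
Since JDN mod 7 = 3 (0 = Monday), the day is Thursday.

Thursday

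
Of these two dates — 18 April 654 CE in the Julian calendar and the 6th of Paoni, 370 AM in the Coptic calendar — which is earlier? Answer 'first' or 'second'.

first

Converting both to JDN: 1960039 vs 1960082; the smaller is the first.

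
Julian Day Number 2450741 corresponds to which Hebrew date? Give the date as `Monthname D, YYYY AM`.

The Gregorian equivalent of JDN 2450741 is 19 October 1997.
In the Hebrew calendar that day is Tishrei 18, 5758 AM.

Tishrei 18, 5758 AM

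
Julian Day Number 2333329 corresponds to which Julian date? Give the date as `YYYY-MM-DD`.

The Gregorian equivalent of JDN 2333329 is 2 May 1676.
In the Julian calendar that day is 1676-04-22.

1676-04-22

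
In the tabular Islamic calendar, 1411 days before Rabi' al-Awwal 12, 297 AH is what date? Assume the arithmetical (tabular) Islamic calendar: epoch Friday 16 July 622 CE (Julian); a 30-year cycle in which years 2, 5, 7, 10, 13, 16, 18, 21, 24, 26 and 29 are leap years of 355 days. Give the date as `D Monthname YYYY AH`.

19 Rabi' al-Awwal 293 AH

Counting 1411 days back from JDN 2053403 reaches JDN 2051992, which is 19 Rabi' al-Awwal 293 AH.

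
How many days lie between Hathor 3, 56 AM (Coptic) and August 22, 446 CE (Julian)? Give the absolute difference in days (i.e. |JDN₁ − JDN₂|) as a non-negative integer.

39012

JDN of the first date = 1845181.
JDN of the second date = 1884193.
|1884193 − 1845181| = 39012.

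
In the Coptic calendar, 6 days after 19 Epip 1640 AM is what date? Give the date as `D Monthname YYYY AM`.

25 Epip 1640 AM

The starting date is JDN 2423993; 2423993 + 6 = 2423999.
JDN 2423999 corresponds to 25 Epip 1640 AM.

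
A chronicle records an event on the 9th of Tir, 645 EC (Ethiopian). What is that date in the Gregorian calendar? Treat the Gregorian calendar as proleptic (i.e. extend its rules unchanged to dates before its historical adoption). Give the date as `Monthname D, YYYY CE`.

January 7, 653 CE

Both dates share Julian Day Number 1959570; in the Gregorian calendar that is 7 January 653 CE.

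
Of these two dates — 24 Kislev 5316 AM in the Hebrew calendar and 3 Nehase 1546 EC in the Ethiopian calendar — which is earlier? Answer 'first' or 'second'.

second

First date → JDN 2289363; second date → JDN 2288864.
JDN 2288864 < JDN 2289363, so the second date is earlier.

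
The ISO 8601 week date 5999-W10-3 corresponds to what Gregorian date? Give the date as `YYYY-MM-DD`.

ISO week 1 of 5999 is the week containing the first Thursday of 5999.
Week 10, day 3 (Wednesday) lands on 5999-03-10.

5999-03-10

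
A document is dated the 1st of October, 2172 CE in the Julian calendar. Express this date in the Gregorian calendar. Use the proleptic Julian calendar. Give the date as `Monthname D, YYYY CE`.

For dates in this range the Gregorian date is 14 days ahead of the Julian.
1 October 2172 Julian + 14 days → 15 October 2172 Gregorian.

October 15, 2172 CE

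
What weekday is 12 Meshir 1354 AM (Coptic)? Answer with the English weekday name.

Tuesday

Equivalently 16 February 1638 Gregorian, JDN 2319374.
Since JDN mod 7 = 1 (0 = Monday), the day is Tuesday.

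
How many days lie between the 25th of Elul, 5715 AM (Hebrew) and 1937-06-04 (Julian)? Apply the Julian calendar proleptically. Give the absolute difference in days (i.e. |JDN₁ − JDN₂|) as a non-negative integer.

6661

First date → JDN 2435363; second date → JDN 2428702.
The interval is |2435363 − 2428702| = 6661 days.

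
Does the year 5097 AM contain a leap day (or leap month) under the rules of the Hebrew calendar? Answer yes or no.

no

Hebrew year 5097 is year 5 of its 19-year Metonic cycle; leap years are at positions 3, 6, 8, 11, 14, 17, 19, so it is a common year (12 months).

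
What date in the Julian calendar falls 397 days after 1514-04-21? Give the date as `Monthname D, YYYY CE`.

May 23, 1515 CE

Counting 397 days forward from JDN 2274157 reaches JDN 2274554, which is May 23, 1515 CE.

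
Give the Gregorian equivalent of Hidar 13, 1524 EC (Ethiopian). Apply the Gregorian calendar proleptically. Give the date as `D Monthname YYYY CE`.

Julian Day Number of the source date = 2280569.
Converting JDN 2280569 to the Gregorian calendar gives 20 November 1531 CE.

20 November 1531 CE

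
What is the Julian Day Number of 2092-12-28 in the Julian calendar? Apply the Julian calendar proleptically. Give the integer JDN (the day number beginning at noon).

2485523

Equivalently 10 January 2093 (Gregorian).
JDN 2299161 is 15 October 1582 CE (Gregorian); the target day is +186362 days from there, so JDN = 2485523.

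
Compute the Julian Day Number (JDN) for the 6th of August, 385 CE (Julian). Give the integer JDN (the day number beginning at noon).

In the proleptic Gregorian calendar the same day is 7 August 385.
JDN 2299161 is 15 October 1582 CE (Gregorian); the target day is −437264 days from there, so JDN = 1861897.

1861897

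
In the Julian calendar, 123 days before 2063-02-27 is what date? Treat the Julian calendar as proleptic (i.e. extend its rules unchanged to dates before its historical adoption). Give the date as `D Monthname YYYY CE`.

Counting 123 days back from JDN 2474626 reaches JDN 2474503, which is 27 October 2062 CE.

27 October 2062 CE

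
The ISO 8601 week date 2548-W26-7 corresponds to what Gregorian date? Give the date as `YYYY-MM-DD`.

2548-06-30

ISO week 1 of 2548 is the week containing the first Thursday of 2548.
Week 26, day 7 (Sunday) lands on 2548-06-30.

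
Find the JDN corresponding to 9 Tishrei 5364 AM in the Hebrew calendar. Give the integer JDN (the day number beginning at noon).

Equivalently 14 September 1603 (Gregorian).
JDN 2451545 is 1 January 2000 CE (Gregorian); the target day is −144745 days from there, so JDN = 2306800.

2306800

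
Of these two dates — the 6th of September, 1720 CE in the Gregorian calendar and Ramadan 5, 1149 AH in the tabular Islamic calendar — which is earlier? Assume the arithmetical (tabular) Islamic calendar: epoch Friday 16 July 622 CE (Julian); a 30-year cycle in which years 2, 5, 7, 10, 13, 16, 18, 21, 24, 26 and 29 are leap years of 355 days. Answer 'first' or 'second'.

first

The two dates have Julian Day Numbers 2349526 and 2355493 respectively.
Since 2349526 < 2355493, the first date comes first.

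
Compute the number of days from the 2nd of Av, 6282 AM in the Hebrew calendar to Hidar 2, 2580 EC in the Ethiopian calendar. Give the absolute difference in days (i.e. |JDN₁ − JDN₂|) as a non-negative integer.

23854

JDN of the first date = 2642408.
JDN of the second date = 2666262.
|2666262 − 2642408| = 23854.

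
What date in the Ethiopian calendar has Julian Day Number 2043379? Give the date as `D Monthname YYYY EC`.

The proleptic Gregorian equivalent of JDN 2043379 is 24 June 882.
In the Ethiopian calendar that day is 26 Sene 874 EC.

26 Sene 874 EC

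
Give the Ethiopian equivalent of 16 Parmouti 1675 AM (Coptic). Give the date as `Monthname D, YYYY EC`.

Miyazya 16, 1951 EC

Both dates share Julian Day Number 2436683; in the Ethiopian calendar that is 16 Miyazya 1951 EC.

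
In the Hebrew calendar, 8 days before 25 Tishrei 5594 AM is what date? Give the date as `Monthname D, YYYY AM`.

JDN of 25 Tishrei 5594 AM = 2390830.
2390830 − 8 = 2390822.
JDN 2390822 in the Hebrew calendar is Tishrei 17, 5594 AM.

Tishrei 17, 5594 AM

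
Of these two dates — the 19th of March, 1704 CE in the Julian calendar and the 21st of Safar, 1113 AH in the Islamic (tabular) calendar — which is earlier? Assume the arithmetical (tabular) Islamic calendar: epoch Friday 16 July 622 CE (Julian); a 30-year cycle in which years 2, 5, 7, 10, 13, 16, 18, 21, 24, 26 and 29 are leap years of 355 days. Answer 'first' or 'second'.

First date → JDN 2343522; second date → JDN 2342546.
JDN 2342546 < JDN 2343522, so the second date is earlier.

second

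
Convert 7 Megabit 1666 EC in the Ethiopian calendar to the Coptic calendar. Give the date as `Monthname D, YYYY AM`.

Paremhat 7, 1390 AM

The source date corresponds to 13 March 1674 in the Gregorian calendar (JDN 2332548).
That day falls on 7 Paremhat 1390 AM in the Coptic calendar.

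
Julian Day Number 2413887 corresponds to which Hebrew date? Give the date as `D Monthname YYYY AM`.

18 Kislev 5657 AM

The Gregorian equivalent of JDN 2413887 is 23 November 1896.
In the Hebrew calendar that day is 18 Kislev 5657 AM.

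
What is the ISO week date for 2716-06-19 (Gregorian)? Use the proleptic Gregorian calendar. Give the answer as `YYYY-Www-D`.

The weekday is Monday (ISO weekday 1).
That Monday belongs to ISO week 25 of ISO year 2716.

2716-W25-1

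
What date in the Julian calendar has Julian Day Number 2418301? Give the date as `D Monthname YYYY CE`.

12 December 1908 CE

The Gregorian equivalent of JDN 2418301 is 25 December 1908.
In the Julian calendar that day is 12 December 1908 CE.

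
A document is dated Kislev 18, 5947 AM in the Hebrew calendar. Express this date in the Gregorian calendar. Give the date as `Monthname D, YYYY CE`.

Julian Day Number of the source date = 2519814.
Converting JDN 2519814 to the Gregorian calendar gives 30 November 2186 CE.

November 30, 2186 CE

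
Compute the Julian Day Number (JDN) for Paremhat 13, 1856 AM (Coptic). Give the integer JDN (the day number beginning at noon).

2502761

In the Gregorian calendar the same day is 23 March 2140.
JDN 2400001 is 17 November 1858 CE (Gregorian), MJD 0; the target day is +102760 days from there, so JDN = 2502761.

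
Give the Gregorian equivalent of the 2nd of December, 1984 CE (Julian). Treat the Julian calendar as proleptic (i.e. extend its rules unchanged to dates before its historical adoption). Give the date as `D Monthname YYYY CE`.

For dates in this range the Gregorian date is 13 days ahead of the Julian.
2 December 1984 Julian + 13 days → 15 December 1984 Gregorian.

15 December 1984 CE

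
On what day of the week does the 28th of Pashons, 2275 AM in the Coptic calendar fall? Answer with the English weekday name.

This is JDN 2655875 (9 June 2559 Gregorian).
2655875 ≡ 5 (mod 7); counting from Monday = 0 gives Saturday.

Saturday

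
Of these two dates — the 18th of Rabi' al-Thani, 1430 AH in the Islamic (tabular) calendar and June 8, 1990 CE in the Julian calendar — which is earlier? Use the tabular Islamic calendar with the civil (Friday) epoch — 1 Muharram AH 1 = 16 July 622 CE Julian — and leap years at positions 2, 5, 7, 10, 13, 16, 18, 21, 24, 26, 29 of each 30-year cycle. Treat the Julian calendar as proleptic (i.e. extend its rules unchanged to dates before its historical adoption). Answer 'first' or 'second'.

second

The two dates have Julian Day Numbers 2454936 and 2448064 respectively.
Since 2448064 < 2454936, the second date comes first.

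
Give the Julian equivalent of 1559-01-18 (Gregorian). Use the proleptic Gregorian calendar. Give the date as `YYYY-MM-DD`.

1559-01-08

For dates in this range the Gregorian date is 10 days ahead of the Julian.
18 January 1559 Gregorian − 10 days → 8 January 1559 Julian.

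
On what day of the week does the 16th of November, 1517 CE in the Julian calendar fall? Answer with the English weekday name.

Monday

This is JDN 2275462 (26 November 1517 Gregorian).
2275462 ≡ 0 (mod 7); counting from Monday = 0 gives Monday.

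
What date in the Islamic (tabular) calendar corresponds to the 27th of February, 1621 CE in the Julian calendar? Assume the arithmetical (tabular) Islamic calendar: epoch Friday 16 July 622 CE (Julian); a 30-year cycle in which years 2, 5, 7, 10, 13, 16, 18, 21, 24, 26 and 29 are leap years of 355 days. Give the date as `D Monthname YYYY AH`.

Both dates share Julian Day Number 2313186; in the tabular Islamic calendar that is 15 Rabi' al-Thani 1030 AH.

15 Rabi' al-Thani 1030 AH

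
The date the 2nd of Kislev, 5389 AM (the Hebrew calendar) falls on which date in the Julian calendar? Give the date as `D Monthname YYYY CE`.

18 November 1628 CE

Both dates share Julian Day Number 2316007; in the Julian calendar that is 18 November 1628 CE.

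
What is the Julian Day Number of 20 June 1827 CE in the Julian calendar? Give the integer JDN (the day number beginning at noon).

Equivalently 2 July 1827 (Gregorian).
JDN 2451545 is 1 January 2000 CE (Gregorian); the target day is −63005 days from there, so JDN = 2388540.

2388540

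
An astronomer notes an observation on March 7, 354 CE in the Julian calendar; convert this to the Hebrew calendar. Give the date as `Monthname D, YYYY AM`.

Adar 25, 4114 AM

The source date corresponds to 8 March 354 in the proleptic Gregorian calendar (JDN 1850422).
That day falls on 25 Adar 4114 AM in the Hebrew calendar.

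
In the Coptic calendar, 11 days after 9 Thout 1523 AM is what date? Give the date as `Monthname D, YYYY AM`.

JDN of 9 Thout 1523 AM = 2380948.
2380948 + 11 = 2380959.
JDN 2380959 in the Coptic calendar is Thout 20, 1523 AM.

Thout 20, 1523 AM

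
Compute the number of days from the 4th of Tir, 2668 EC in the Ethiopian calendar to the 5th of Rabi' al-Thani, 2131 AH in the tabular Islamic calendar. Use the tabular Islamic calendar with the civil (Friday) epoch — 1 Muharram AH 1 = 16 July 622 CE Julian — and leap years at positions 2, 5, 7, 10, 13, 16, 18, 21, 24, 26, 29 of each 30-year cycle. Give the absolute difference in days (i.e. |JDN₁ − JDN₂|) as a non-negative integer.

JDN of the first date = 2698466.
JDN of the second date = 2703334.
|2703334 − 2698466| = 4868.

4868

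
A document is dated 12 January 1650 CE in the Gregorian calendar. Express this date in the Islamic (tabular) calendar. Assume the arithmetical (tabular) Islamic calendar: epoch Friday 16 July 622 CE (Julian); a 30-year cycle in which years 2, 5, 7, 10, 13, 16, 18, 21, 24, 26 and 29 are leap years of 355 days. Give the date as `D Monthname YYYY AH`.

Julian Day Number of the source date = 2323722.
Converting JDN 2323722 to the tabular Islamic calendar gives 9 Muharram 1060 AH.

9 Muharram 1060 AH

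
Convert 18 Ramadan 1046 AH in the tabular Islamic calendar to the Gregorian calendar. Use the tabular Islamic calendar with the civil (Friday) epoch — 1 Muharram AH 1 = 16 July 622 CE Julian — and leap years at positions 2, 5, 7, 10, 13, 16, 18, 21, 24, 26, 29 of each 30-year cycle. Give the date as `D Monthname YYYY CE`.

Both dates share Julian Day Number 2319006; in the Gregorian calendar that is 13 February 1637 CE.

13 February 1637 CE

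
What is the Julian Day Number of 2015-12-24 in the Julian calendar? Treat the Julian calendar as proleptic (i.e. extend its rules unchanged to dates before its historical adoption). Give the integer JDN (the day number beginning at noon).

In the Gregorian calendar the same day is 6 January 2016.
JDN 2400001 is 17 November 1858 CE (Gregorian), MJD 0; the target day is +57393 days from there, so JDN = 2457394.

2457394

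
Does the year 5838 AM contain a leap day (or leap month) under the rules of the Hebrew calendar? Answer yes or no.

no

Hebrew year 5838 is year 5 of its 19-year Metonic cycle; leap years are at positions 3, 6, 8, 11, 14, 17, 19, so it is a common year (12 months).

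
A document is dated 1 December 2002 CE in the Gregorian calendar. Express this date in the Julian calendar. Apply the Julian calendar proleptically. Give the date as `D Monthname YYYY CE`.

At this point the Julian calendar is 13 days behind the Gregorian.
1 December 2002 Gregorian − 13 days → 18 November 2002 Julian.

18 November 2002 CE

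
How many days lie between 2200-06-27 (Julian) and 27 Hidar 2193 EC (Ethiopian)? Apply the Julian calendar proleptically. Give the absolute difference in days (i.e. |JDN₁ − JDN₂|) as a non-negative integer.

JDN of the first date = 2524786.
JDN of the second date = 2524935.
|2524935 − 2524786| = 149.

149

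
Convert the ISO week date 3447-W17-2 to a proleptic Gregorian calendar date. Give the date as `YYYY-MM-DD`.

3447-04-27

ISO week 1 of 3447 is the week containing the first Thursday of 3447.
Week 17, day 2 (Tuesday) lands on 3447-04-27.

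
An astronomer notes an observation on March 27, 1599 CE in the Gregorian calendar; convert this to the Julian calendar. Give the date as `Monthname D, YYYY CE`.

The Julian–Gregorian offset here is 10 days (Julian trailing).
27 March 1599 Gregorian − 10 days → 17 March 1599 Julian.

March 17, 1599 CE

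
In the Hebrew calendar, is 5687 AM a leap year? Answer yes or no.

yes

Hebrew year 5687 is year 6 of its 19-year Metonic cycle; leap years are at positions 3, 6, 8, 11, 14, 17, 19, so it is a leap year (13 months).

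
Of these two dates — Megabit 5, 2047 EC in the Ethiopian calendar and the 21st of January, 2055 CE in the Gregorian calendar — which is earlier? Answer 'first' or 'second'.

second

The two dates have Julian Day Numbers 2471706 and 2471654 respectively.
Since 2471654 < 2471706, the second date comes first.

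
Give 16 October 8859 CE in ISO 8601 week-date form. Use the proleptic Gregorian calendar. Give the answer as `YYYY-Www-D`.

The weekday is Thursday (ISO weekday 4).
That Thursday belongs to ISO week 42 of ISO year 8859.

8859-W42-4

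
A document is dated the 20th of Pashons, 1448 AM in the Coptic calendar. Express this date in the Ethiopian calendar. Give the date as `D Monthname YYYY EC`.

20 Ginbot 1724 EC

The source date corresponds to 26 May 1732 in the Gregorian calendar (JDN 2353806).
That day falls on 20 Ginbot 1724 EC in the Ethiopian calendar.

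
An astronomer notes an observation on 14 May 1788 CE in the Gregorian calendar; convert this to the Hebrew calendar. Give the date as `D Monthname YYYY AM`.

Both dates share Julian Day Number 2374248; in the Hebrew calendar that is 7 Iyar 5548 AM.

7 Iyar 5548 AM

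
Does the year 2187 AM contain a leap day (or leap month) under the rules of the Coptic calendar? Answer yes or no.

yes

2187 mod 4 = 3; in the Coptic calendar a year is leap when year mod 4 = 3, so it is a leap year.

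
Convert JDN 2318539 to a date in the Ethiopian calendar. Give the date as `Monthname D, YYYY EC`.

Tikimt 27, 1628 EC

JDN 2318539 is 4 November 1635 in the Gregorian calendar.
In the Ethiopian calendar that day is Tikimt 27, 1628 EC.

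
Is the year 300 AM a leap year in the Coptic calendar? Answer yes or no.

no

300 mod 4 = 0; in the Coptic calendar a year is leap when year mod 4 = 3, so it is a common year.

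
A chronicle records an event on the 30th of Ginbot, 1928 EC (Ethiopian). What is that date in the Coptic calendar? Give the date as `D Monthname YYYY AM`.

Both dates share Julian Day Number 2428327; in the Coptic calendar that is 30 Pashons 1652 AM.

30 Pashons 1652 AM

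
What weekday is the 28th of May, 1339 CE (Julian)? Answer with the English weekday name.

This is JDN 2210275 (5 June 1339 Gregorian).
Since JDN mod 7 = 4 (0 = Monday), the day is Friday.

Friday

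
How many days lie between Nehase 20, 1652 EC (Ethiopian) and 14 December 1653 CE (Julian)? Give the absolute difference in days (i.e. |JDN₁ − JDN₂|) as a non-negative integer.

2434

JDN of the first date = 2327598.
JDN of the second date = 2325164.
|2325164 − 2327598| = 2434.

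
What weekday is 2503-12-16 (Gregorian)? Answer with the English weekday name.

Sunday

JDN 2635611 mod 7 = 6, and JDN 0 was a Monday, so this is a Sunday.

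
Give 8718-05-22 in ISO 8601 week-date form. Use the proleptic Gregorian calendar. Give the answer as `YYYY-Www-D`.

8718-W21-3

The weekday is Wednesday (ISO weekday 3).
That Wednesday belongs to ISO week 21 of ISO year 8718.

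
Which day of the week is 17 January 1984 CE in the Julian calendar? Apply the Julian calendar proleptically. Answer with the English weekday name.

Monday

In the Gregorian calendar this is 30 January 1984 (JDN 2445730).
JDN 2445730 mod 7 = 0, and JDN 0 was a Monday, so this is a Monday.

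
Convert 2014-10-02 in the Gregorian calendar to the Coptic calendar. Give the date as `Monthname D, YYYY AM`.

Thout 22, 1731 AM

Julian Day Number of the source date = 2456933.
Converting JDN 2456933 to the Coptic calendar gives 22 Thout 1731 AM.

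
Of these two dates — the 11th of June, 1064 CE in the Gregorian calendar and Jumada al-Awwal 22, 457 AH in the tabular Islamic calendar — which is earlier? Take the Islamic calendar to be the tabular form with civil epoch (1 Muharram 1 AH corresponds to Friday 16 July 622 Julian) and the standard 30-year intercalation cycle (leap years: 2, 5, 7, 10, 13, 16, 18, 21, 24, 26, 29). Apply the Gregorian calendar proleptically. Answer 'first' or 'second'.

First date → JDN 2109840; second date → JDN 2110170.
JDN 2109840 < JDN 2110170, so the first date is earlier.

first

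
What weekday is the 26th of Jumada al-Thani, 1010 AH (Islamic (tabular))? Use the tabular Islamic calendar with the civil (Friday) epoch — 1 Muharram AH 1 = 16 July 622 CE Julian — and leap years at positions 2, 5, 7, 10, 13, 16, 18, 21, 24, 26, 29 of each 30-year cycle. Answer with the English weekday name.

In the Gregorian calendar this is 22 December 1601 (JDN 2306169).
JDN 2306169 mod 7 = 5, and JDN 0 was a Monday, so this is a Saturday.

Saturday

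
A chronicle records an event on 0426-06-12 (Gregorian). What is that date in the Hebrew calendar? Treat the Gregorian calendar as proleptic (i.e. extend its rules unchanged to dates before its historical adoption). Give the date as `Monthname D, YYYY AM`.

Sivan 20, 4186 AM

Julian Day Number of the source date = 1876816.
Converting JDN 1876816 to the Hebrew calendar gives 20 Sivan 4186 AM.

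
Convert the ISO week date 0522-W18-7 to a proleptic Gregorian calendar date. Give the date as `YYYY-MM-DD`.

ISO week 1 of 522 is the week containing the first Thursday of 522.
Week 18, day 7 (Sunday) lands on 0522-05-03.

0522-05-03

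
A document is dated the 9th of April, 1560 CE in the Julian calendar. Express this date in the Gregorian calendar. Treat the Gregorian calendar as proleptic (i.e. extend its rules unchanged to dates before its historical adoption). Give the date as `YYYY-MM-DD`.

At this point the Julian calendar is 10 days behind the Gregorian.
9 April 1560 Julian + 10 days → 19 April 1560 Gregorian.

1560-04-19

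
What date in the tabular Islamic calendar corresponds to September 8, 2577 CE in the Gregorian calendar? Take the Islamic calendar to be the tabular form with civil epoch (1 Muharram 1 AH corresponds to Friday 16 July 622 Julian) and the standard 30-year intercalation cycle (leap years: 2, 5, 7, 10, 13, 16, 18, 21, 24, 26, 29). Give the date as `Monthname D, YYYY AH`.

Safar 23, 2016 AH

Both dates share Julian Day Number 2662541; in the tabular Islamic calendar that is 23 Safar 2016 AH.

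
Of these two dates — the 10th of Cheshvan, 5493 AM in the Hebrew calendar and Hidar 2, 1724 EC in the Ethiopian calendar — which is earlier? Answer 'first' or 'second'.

second

Converting both to JDN: 2353962 vs 2353608; the smaller is the second.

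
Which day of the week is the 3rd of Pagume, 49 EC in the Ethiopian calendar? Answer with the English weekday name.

Friday

Equivalently 24 August 57 Gregorian, JDN 1742115.
Since JDN mod 7 = 4 (0 = Monday), the day is Friday.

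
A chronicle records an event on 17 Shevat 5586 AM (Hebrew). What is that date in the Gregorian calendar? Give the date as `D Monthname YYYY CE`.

Both dates share Julian Day Number 2388017; in the Gregorian calendar that is 25 January 1826 CE.

25 January 1826 CE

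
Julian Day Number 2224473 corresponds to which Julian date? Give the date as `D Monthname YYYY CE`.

11 April 1378 CE

JDN 2224473 is 19 April 1378 in the proleptic Gregorian calendar.
In the Julian calendar that day is 11 April 1378 CE.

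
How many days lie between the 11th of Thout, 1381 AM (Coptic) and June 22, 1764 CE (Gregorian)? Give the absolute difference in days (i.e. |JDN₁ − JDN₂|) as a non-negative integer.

36436

JDN of the first date = 2329085.
JDN of the second date = 2365521.
|2365521 − 2329085| = 36436.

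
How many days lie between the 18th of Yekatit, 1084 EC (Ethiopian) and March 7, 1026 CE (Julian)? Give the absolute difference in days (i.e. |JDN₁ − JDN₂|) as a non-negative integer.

First date → JDN 2119954; second date → JDN 2095870.
The interval is |2119954 − 2095870| = 24084 days.

24084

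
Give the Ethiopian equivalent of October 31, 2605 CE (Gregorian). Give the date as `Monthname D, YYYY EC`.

Both dates share Julian Day Number 2672820; in the Ethiopian calendar that is 16 Tikimt 2598 EC.

Tikimt 16, 2598 EC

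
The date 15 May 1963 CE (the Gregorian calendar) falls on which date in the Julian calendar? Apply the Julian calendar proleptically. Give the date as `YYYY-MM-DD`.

At this point the Julian calendar is 13 days behind the Gregorian.
15 May 1963 Gregorian − 13 days → 2 May 1963 Julian.

1963-05-02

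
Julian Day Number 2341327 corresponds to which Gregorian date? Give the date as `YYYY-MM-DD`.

1698-03-26

JDN 2451545 is 1 Jan 2000; 2341327 is −110218 days from there.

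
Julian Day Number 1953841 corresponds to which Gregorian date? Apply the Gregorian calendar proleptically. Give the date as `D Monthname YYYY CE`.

JDN 2451545 is 1 Jan 2000; 1953841 is −497704 days from there.

2 May 637 CE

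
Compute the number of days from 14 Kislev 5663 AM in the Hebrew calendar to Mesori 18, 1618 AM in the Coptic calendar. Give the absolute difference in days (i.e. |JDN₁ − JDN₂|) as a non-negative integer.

112

First date → JDN 2416098; second date → JDN 2415986.
The interval is |2416098 − 2415986| = 112 days.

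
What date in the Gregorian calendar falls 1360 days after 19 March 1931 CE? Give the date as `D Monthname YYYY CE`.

8 December 1934 CE

The starting date is JDN 2426420; 2426420 + 1360 = 2427780.
JDN 2427780 corresponds to 8 December 1934 CE.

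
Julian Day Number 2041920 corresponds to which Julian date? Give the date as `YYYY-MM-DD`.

The proleptic Gregorian equivalent of JDN 2041920 is 26 June 878.
In the Julian calendar that day is 0878-06-22.

0878-06-22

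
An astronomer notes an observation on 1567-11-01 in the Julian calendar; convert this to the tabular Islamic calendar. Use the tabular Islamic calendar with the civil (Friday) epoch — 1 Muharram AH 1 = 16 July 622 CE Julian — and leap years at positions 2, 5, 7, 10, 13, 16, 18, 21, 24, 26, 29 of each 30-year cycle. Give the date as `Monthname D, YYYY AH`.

Rabi' al-Thani 28, 975 AH

The source date corresponds to 11 November 1567 in the proleptic Gregorian calendar (JDN 2293709).
That day falls on 28 Rabi' al-Thani 975 AH in the tabular Islamic calendar.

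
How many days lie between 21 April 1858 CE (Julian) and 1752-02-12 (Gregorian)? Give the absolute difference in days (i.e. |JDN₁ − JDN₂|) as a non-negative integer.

38796

JDN of the first date = 2399803.
JDN of the second date = 2361007.
|2361007 − 2399803| = 38796.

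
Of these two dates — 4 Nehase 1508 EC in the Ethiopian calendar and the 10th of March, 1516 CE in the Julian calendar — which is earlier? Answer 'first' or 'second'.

Converting both to JDN: 2274986 vs 2274846; the smaller is the second.

second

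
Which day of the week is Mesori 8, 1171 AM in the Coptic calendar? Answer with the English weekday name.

Friday

In the proleptic Gregorian calendar this is 10 August 1455 (JDN 2252709).
JDN 2252709 mod 7 = 4, and JDN 0 was a Monday, so this is a Friday.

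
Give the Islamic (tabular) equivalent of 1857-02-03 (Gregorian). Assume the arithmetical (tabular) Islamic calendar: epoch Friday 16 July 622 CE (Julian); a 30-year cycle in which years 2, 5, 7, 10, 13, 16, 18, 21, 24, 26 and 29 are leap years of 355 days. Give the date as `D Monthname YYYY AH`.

Both dates share Julian Day Number 2399349; in the tabular Islamic calendar that is 8 Jumada al-Thani 1273 AH.

8 Jumada al-Thani 1273 AH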